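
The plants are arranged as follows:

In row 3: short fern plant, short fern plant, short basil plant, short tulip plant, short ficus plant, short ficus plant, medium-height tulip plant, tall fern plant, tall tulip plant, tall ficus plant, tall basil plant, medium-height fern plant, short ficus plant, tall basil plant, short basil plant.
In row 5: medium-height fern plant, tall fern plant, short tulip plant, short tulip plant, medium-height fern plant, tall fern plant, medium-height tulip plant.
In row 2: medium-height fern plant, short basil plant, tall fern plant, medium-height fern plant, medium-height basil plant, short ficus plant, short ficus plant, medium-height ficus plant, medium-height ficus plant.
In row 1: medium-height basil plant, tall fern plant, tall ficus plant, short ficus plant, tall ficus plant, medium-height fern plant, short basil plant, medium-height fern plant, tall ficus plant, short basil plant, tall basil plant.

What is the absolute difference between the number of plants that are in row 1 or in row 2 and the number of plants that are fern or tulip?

plants in row 1 or in row 2: 20. plants that are fern or tulip: 20.
|20 − 20| = 20 − 20 = 0.

0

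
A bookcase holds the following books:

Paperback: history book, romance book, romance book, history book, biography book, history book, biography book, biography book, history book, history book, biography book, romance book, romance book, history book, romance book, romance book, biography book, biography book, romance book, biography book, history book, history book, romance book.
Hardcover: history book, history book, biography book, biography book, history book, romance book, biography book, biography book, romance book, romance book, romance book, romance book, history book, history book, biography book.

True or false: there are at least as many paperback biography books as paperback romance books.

There are 7 paperback biography books.
There are 8 paperback romance books.
The claim requires 7 ≥ 8, which does not hold.

False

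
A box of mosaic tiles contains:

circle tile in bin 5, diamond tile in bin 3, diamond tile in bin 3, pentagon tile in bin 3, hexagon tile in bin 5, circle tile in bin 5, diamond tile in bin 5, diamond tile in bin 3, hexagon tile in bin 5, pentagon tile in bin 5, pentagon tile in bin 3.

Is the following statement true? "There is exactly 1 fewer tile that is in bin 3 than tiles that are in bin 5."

tiles in bin 3: 5.
tiles in bin 5: 6.
The claim requires 6 − 5 (= 1) to equal 1, which holds.

True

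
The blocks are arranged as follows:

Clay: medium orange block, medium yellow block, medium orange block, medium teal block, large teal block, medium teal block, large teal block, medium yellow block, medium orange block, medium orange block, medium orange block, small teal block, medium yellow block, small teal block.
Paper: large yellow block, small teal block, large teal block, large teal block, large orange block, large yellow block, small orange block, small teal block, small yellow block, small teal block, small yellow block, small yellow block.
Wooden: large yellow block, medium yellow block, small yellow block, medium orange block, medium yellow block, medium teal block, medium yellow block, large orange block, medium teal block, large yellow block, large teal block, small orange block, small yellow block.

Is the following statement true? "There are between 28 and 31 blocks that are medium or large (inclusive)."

blocks that are medium or large: 27.
The claim requires 28 ≤ 27 ≤ 31, which does not hold.

False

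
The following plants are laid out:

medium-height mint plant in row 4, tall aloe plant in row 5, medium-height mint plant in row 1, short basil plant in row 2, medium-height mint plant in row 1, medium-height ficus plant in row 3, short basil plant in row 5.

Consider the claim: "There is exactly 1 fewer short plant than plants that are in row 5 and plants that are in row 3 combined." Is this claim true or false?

short plants: 2.
plants in row 5: 2; plants in row 3: 1; combined: 2 + 1 = 3.
The claim requires 3 − 2 (= 1) to equal 1, which holds.

True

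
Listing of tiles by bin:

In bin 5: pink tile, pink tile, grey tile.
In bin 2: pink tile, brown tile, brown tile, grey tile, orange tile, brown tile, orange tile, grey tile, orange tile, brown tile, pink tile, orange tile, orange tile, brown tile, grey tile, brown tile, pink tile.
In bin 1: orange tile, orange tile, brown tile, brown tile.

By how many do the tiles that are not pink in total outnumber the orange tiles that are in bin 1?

tiles that are not pink: 19.
orange tiles in bin 1: 2.
19 − 2 = 17.

17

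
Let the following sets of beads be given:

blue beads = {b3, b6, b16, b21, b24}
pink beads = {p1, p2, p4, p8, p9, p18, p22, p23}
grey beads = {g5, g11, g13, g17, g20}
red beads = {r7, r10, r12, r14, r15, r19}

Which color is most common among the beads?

Counts by color: pink 8, red 6, grey 5, blue 5.
The maximum is 8, held uniquely by pink.

pink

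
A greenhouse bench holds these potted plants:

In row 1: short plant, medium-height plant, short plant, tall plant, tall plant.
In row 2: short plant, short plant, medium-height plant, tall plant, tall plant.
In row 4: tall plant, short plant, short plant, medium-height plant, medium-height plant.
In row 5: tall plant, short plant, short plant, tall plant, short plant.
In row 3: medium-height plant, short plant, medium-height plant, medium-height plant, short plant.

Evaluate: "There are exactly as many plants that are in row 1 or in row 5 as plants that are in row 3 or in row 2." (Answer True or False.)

|plants in row 1 or in row 5| = 10.
|plants in row 3 or in row 2| = 10.
The claim requires 10 = 10, which holds.

True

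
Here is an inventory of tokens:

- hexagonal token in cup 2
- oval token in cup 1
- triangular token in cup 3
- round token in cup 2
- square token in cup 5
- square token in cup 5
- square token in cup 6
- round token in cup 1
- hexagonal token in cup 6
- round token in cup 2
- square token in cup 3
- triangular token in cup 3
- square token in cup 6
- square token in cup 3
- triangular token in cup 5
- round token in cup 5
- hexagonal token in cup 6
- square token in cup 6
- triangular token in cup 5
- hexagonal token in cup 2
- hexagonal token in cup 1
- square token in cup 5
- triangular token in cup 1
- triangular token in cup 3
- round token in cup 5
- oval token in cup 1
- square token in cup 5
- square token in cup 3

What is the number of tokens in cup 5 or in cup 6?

in cup 5: 8; in cup 6: 5; together 8 + 5 = 13.

13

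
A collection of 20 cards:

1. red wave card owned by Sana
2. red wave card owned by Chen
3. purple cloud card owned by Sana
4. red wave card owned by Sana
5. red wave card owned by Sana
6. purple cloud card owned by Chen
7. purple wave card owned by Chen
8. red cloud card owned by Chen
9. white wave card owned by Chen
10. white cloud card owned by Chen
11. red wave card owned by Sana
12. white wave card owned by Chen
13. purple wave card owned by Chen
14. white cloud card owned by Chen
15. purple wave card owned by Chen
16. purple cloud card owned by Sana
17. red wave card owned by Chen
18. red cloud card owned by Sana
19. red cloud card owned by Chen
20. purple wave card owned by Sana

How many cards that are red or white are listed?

13

red: 9; white: 4; together 9 + 4 = 13.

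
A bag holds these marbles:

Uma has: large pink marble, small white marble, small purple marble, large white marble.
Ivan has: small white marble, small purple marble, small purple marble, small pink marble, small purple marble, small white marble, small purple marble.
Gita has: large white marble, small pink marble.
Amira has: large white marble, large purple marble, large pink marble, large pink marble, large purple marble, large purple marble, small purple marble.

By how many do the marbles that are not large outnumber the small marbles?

0

marbles that are not large: 11.
small marbles: 11.
11 − 11 = 0.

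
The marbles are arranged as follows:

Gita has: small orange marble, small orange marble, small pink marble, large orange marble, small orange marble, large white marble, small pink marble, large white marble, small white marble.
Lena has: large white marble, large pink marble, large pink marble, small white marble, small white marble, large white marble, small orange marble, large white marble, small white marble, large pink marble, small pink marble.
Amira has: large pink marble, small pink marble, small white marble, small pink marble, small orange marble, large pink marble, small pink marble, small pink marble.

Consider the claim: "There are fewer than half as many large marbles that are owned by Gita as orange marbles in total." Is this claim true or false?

Count of large marbles owned by Gita: 3.
There are 6 orange marbles.
The claim requires 2 × 3 = 6 < 6, which does not hold.

False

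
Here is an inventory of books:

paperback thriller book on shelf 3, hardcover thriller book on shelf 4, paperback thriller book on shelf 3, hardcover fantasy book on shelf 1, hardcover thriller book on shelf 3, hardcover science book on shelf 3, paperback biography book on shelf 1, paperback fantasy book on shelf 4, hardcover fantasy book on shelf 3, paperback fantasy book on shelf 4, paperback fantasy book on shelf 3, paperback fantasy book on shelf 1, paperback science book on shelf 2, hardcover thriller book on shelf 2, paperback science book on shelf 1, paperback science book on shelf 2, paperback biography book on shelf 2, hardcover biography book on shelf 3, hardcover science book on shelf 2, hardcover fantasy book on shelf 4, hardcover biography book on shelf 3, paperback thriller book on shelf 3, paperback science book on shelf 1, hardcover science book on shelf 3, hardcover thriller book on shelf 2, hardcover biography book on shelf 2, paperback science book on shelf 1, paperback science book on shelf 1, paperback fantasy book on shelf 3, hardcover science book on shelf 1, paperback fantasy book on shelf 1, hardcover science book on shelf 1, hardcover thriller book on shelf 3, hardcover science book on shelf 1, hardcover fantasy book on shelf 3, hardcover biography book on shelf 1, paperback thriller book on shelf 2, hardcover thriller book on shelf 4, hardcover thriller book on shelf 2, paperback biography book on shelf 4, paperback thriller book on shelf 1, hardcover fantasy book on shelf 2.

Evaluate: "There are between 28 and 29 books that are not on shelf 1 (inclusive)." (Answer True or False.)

True

books that are not on shelf 1: 29.
The claim requires 28 ≤ 29 ≤ 29, which holds.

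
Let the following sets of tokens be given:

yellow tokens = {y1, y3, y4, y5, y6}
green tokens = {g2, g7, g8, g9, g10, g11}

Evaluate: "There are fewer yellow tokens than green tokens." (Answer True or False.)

True

|yellow tokens| = 5.
|green tokens| = 6.
The claim requires 5 < 6, which holds.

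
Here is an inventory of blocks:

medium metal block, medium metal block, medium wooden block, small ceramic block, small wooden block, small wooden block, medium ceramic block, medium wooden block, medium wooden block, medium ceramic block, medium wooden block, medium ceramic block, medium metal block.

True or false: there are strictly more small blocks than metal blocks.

False

small blocks: 3.
metal blocks: 3.
The claim requires 3 > 3, which does not hold.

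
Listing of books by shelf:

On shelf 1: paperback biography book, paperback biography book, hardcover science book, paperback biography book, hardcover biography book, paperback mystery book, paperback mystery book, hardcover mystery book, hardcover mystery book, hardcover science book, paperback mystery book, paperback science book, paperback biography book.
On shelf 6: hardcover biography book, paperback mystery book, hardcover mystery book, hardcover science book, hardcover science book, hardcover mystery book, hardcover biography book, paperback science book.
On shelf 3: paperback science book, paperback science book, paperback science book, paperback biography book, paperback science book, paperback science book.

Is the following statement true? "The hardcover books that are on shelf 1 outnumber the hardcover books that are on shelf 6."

False

There are 5 hardcover books on shelf 1.
There are 6 hardcover books on shelf 6.
The claim requires 5 > 6, which does not hold.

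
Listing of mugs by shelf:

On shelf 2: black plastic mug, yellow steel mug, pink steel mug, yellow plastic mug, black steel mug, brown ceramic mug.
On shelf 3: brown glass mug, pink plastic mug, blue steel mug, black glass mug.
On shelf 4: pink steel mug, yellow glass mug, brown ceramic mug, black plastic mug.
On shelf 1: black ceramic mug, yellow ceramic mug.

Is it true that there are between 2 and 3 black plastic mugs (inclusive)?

|black plastic mugs| = 2.
The claim requires 2 ≤ 2 ≤ 3, which holds.

True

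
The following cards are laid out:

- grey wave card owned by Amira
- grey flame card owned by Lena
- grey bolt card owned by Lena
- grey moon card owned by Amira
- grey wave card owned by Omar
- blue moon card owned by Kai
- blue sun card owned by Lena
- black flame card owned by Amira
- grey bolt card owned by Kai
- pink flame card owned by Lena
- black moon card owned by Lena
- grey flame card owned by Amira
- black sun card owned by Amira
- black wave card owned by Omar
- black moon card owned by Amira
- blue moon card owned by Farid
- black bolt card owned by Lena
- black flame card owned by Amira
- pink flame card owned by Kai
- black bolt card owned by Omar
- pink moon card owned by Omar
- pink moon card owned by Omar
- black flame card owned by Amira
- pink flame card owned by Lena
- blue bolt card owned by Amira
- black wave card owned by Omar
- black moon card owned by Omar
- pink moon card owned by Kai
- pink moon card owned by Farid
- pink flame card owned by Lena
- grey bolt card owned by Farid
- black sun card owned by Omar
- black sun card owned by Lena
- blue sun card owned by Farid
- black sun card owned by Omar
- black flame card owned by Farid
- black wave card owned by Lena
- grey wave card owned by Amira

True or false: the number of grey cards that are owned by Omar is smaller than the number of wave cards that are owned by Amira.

|grey cards owned by Omar| = 1.
|wave cards owned by Amira| = 2.
The claim requires 1 < 2, which holds.

True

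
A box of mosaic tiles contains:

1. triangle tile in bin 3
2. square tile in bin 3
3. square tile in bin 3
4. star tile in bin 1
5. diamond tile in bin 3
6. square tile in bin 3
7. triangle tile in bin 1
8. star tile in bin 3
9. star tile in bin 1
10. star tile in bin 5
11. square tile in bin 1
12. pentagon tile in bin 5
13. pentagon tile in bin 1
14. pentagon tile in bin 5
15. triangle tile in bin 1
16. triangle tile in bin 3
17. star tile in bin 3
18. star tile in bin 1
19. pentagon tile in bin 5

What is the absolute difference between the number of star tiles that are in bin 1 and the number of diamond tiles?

star tiles in bin 1: 3. diamond tiles: 1.
|3 − 1| = 3 − 1 = 2.

2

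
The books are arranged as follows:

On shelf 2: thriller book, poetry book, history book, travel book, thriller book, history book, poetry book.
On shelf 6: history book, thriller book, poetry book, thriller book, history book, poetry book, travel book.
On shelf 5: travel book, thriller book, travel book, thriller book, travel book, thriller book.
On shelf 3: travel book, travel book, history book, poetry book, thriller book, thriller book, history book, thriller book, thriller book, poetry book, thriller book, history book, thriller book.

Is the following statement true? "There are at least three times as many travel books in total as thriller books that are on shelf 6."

travel books: 7.
thriller books on shelf 6: 2.
The claim requires 7 ≥ 3 × 2 = 6, which holds.

True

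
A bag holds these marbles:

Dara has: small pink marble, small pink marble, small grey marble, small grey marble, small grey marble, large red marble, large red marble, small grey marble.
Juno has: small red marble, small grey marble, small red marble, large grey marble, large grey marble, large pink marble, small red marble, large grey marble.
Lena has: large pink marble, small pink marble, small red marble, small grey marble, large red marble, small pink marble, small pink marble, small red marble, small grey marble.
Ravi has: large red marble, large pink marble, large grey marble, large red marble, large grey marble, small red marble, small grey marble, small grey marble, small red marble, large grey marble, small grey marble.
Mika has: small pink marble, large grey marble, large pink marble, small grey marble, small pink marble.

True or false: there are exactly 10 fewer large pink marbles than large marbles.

large pink marbles: 4.
large marbles: 16.
The claim requires 16 − 4 (= 12) to equal 10, which does not hold.

False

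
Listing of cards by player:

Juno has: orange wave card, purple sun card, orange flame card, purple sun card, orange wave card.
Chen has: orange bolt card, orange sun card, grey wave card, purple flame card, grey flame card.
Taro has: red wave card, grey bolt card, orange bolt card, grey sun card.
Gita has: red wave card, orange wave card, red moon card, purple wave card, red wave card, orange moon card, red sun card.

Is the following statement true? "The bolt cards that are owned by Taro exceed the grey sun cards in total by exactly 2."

False

Count of bolt cards owned by Taro: 2.
There is 1 grey sun card.
The claim requires 2 − 1 (= 1) to equal 2, which does not hold.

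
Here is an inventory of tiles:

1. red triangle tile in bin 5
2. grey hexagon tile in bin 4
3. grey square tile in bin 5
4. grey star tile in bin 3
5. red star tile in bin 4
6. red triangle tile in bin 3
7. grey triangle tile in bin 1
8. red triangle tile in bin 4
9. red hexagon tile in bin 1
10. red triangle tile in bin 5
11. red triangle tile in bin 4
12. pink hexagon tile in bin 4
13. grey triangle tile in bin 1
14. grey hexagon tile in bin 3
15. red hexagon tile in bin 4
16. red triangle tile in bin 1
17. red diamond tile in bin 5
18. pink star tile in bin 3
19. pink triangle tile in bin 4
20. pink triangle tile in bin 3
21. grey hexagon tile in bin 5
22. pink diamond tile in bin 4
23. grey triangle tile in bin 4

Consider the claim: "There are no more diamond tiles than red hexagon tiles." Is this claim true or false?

|diamond tiles| = 2.
|red hexagon tiles| = 2.
The claim requires 2 ≤ 2, which holds.

True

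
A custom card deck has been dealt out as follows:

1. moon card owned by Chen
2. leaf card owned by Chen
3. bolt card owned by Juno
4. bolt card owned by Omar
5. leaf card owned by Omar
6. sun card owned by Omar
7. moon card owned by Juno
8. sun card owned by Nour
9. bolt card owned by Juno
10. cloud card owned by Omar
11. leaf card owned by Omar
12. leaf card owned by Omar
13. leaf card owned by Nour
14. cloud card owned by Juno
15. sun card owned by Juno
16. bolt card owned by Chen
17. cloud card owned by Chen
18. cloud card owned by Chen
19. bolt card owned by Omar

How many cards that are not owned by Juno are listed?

Total cards: 19; with the excluded value: 5; remaining 19 − 5 = 14.

14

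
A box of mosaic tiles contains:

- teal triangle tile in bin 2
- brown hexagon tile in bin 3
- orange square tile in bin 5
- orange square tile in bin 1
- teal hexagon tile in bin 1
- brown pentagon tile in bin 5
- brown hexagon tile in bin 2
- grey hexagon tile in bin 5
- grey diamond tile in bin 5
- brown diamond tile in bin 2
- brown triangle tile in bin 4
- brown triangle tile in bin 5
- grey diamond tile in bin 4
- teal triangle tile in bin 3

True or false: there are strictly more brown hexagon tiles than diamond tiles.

brown hexagon tiles: 2.
diamond tiles: 3.
The claim requires 2 > 3, which does not hold.

False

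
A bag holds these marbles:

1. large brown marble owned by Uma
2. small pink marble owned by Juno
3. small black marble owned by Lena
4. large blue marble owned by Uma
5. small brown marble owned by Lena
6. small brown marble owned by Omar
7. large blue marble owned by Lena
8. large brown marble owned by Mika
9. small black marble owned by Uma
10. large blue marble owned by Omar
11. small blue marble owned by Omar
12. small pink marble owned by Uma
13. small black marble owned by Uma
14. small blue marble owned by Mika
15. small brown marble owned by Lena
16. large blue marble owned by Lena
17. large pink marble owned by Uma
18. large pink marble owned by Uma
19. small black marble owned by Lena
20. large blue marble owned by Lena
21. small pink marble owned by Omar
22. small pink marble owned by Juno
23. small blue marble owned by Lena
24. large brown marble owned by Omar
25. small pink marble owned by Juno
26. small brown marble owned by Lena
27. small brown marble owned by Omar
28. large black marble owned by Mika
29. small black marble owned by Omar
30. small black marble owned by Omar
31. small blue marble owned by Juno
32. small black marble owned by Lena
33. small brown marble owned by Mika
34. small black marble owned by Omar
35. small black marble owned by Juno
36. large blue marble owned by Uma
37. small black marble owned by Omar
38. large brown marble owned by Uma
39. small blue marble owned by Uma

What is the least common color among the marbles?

pink

Counts by color: black 11, blue 11, brown 10, pink 7.
The minimum is 7, held uniquely by pink.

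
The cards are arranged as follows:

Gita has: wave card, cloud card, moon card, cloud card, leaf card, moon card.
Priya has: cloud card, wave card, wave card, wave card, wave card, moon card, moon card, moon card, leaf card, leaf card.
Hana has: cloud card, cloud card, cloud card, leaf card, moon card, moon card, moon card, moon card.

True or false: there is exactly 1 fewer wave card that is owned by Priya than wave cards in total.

Count of wave cards owned by Priya: 4.
There are 5 wave cards.
The claim requires 5 − 4 (= 1) to equal 1, which holds.

True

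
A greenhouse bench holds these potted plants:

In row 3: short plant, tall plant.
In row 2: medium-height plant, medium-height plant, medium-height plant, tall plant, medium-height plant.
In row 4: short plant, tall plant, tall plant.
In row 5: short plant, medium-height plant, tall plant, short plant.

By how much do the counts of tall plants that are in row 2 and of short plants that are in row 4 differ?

0

tall plants in row 2: 1. short plants in row 4: 1.
|1 − 1| = 1 − 1 = 0.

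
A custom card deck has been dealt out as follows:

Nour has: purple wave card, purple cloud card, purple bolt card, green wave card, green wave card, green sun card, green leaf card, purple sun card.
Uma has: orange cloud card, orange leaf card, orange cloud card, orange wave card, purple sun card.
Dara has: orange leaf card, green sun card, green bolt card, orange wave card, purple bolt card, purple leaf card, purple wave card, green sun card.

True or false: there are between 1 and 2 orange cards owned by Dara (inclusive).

Count of orange cards owned by Dara: 2.
The claim requires 1 ≤ 2 ≤ 2, which holds.

True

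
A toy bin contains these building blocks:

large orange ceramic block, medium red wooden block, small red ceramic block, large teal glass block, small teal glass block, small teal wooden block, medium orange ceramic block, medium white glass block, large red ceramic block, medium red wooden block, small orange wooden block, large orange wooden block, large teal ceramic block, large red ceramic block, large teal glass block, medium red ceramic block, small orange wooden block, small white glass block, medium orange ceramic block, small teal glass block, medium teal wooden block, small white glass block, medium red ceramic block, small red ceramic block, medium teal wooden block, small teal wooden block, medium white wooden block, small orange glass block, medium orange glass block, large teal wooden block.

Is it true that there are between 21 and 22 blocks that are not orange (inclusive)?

True

|blocks that are not orange| = 22.
The claim requires 21 ≤ 22 ≤ 22, which holds.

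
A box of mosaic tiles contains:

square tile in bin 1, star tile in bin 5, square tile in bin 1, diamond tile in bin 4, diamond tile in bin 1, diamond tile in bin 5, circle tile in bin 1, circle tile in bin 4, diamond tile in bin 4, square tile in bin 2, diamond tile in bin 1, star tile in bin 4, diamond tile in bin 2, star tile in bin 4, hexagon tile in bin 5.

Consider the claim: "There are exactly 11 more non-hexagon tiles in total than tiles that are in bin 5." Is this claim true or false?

|non-hexagon tiles| = 14.
|tiles in bin 5| = 3.
The claim requires 14 − 3 (= 11) to equal 11, which holds.

True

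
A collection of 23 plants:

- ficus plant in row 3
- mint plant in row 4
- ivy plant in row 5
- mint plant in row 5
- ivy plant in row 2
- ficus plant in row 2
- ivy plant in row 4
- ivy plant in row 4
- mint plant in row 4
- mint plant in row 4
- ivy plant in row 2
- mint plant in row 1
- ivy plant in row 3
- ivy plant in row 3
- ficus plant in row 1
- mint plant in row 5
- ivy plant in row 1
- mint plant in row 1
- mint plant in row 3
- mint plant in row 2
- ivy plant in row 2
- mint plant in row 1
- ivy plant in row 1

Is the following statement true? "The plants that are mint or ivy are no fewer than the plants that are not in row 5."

plants that are mint or ivy: 20.
plants that are not in row 5: 20.
The claim requires 20 ≥ 20, which holds.

True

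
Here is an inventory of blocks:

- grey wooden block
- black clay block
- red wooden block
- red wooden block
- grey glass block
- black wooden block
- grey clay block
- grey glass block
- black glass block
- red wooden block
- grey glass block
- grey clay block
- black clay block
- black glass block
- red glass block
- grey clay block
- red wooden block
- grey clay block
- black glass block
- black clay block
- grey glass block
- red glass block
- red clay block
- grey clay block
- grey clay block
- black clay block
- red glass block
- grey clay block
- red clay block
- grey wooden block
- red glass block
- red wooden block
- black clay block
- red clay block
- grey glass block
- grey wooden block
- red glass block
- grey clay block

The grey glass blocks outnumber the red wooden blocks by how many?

0

grey glass blocks: 5.
red wooden blocks: 5.
5 − 5 = 0.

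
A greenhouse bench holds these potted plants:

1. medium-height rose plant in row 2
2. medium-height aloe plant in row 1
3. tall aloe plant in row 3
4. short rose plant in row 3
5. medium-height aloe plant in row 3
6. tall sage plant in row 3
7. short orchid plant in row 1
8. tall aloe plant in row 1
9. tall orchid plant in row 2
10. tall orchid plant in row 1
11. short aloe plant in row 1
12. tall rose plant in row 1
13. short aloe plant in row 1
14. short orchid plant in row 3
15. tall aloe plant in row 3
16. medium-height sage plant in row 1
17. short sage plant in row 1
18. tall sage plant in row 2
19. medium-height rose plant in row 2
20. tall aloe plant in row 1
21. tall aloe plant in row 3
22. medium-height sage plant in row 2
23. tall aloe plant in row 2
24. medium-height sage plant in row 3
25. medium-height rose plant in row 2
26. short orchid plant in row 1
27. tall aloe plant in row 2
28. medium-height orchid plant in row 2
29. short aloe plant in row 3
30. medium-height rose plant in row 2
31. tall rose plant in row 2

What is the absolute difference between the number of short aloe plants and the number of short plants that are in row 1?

short aloe plants: 3. short plants in row 1: 5.
|3 − 5| = 5 − 3 = 2.

2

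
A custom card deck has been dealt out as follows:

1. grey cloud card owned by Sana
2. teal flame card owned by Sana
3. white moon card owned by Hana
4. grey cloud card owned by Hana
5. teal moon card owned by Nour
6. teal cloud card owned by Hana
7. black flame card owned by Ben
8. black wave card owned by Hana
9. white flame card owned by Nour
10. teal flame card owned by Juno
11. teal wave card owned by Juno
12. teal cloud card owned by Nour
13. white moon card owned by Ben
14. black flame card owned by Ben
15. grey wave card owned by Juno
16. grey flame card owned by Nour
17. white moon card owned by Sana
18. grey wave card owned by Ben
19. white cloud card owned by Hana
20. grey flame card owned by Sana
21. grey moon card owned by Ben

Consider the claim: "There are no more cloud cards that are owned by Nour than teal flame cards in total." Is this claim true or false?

cloud cards owned by Nour: 1.
teal flame cards: 2.
The claim requires 1 ≤ 2, which holds.

True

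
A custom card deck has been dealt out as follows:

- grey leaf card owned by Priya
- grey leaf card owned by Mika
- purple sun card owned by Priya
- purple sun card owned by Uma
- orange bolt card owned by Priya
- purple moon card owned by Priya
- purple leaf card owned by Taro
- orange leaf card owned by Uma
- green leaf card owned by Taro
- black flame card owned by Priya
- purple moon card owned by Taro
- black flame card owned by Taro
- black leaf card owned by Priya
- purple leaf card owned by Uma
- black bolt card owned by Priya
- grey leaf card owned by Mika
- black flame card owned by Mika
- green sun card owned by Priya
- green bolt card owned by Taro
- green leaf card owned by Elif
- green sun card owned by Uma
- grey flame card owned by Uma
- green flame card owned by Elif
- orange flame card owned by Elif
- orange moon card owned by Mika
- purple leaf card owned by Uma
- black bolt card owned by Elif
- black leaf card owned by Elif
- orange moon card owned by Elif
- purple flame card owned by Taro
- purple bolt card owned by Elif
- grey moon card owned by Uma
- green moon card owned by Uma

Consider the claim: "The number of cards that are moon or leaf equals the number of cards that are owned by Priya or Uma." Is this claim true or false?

False

There are 17 cards that are moon or leaf.
Count of cards owned by Priya or Uma: 16.
The claim requires 17 = 16, which does not hold.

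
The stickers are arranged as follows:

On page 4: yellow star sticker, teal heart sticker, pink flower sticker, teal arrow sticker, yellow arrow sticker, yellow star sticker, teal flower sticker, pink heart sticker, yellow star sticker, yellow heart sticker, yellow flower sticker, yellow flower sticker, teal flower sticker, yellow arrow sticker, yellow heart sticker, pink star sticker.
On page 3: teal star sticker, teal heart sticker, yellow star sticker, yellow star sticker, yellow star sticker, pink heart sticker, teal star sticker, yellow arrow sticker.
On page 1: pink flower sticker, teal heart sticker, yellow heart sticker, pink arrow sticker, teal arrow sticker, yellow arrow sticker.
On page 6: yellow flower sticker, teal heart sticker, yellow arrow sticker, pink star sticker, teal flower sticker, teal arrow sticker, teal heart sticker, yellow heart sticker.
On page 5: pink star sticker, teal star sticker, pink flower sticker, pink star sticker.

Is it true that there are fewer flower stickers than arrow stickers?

There are 9 flower stickers.
There are 9 arrow stickers.
The claim requires 9 < 9, which does not hold.

False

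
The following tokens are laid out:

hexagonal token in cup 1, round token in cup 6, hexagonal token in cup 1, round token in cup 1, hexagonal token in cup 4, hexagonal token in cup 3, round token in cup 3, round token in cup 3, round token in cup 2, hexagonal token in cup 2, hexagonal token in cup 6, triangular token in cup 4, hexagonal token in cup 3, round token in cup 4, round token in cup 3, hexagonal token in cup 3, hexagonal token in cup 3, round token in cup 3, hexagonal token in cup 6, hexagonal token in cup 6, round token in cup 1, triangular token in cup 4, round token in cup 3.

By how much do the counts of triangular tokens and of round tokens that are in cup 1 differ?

0

triangular tokens: 2. round tokens in cup 1: 2.
|2 − 2| = 2 − 2 = 0.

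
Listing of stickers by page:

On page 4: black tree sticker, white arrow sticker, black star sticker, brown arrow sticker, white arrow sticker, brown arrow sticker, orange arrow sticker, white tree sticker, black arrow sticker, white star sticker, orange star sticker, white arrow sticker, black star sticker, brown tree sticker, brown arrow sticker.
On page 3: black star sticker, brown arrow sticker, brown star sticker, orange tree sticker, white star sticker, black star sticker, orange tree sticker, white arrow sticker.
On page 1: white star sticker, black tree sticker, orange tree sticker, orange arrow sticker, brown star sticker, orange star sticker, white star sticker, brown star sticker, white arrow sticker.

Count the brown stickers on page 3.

2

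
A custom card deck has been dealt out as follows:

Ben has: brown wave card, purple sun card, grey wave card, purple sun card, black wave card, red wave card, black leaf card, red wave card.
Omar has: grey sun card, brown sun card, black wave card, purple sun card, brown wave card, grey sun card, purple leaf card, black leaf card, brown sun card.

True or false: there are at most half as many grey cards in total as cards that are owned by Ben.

True

grey cards: 3.
cards owned by Ben: 8.
The claim requires 2 × 3 = 6 ≤ 8, which holds.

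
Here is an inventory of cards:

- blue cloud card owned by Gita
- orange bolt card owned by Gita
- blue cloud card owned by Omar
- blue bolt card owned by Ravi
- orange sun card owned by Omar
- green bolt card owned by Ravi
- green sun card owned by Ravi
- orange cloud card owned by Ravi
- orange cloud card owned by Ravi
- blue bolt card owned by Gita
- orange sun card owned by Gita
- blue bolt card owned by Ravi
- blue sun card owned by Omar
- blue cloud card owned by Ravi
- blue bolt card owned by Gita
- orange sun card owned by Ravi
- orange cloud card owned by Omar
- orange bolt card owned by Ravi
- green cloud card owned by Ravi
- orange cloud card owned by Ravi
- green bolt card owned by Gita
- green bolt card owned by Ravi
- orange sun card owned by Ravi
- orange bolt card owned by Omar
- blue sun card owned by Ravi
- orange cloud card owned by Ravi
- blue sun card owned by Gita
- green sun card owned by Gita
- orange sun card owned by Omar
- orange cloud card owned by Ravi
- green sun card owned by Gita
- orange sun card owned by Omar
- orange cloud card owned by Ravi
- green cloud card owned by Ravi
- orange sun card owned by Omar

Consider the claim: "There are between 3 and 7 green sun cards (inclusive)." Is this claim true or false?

True

|green sun cards| = 3.
The claim requires 3 ≤ 3 ≤ 7, which holds.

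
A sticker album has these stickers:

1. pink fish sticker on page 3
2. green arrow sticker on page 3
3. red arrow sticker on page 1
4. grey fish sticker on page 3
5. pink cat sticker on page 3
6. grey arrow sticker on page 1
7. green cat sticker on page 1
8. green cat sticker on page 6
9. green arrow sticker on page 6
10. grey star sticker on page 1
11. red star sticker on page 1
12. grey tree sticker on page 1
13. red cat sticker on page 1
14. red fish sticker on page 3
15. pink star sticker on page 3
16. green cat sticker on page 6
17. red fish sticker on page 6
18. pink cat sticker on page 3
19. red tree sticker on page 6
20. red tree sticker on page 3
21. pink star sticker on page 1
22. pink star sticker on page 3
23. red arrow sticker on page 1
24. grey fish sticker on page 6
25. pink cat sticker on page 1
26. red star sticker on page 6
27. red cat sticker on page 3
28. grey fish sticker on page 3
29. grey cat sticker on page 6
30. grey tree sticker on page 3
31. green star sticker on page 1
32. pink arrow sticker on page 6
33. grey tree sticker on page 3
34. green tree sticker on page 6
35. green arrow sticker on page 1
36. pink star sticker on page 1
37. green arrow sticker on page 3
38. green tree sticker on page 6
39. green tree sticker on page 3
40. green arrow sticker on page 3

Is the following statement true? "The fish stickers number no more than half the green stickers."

There are 6 fish stickers.
There are 12 green stickers.
The claim requires 2 × 6 = 12 ≤ 12, which holds.

True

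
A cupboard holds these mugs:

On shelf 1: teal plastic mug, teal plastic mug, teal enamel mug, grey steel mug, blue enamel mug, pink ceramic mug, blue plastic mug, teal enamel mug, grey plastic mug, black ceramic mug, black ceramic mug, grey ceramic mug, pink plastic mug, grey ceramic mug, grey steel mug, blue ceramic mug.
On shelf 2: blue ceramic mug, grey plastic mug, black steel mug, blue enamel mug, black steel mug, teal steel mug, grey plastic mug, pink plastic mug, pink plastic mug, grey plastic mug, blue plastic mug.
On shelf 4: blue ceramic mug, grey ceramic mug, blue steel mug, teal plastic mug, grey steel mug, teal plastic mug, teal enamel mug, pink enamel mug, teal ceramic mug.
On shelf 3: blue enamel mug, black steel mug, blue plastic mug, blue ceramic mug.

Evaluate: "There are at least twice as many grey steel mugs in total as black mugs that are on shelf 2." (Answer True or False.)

|grey steel mugs| = 3.
|black mugs on shelf 2| = 2.
The claim requires 3 ≥ 2 × 2 = 4, which does not hold.

False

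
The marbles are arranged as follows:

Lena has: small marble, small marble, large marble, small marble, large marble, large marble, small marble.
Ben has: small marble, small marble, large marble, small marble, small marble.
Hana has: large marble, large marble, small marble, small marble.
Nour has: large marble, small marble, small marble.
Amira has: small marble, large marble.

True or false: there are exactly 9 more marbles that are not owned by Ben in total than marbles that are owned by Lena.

True

|marbles that are not owned by Ben| = 16.
|marbles owned by Lena| = 7.
The claim requires 16 − 7 (= 9) to equal 9, which holds.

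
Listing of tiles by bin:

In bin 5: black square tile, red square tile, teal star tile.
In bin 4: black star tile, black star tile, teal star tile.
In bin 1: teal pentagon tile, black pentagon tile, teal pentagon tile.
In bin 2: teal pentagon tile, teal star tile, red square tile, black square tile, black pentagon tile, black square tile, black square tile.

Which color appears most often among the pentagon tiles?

Counts by color (restricted to pentagon tiles): teal 3, black 2.
The maximum is 3, held uniquely by teal.

teal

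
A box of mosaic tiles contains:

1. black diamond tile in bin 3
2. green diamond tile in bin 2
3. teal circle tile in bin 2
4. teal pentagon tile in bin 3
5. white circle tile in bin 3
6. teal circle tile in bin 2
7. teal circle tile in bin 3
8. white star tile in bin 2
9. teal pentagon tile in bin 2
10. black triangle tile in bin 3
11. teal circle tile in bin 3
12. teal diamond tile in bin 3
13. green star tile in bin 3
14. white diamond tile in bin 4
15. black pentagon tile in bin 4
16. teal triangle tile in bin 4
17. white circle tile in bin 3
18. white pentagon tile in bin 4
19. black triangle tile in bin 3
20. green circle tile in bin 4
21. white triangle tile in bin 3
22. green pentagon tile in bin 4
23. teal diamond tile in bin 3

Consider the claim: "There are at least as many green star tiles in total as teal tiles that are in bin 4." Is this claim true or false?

green star tiles: 1.
teal tiles in bin 4: 1.
The claim requires 1 ≥ 1, which holds.

True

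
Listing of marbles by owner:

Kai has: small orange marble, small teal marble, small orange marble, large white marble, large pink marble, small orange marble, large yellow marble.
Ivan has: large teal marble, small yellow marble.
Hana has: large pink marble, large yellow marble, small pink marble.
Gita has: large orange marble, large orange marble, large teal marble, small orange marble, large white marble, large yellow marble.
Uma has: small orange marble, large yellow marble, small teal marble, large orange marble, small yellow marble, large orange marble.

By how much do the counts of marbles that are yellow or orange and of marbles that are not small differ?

marbles that are yellow or orange: 15. marbles that are not small: 14.
|15 − 14| = 15 − 14 = 1.

1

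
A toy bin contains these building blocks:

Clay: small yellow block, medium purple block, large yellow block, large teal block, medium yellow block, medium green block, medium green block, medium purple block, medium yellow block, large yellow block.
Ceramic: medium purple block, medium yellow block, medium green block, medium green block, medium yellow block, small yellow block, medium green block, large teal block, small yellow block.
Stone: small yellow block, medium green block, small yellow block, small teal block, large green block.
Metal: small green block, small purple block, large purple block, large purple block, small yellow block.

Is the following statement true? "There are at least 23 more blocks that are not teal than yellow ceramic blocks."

False

|blocks that are not teal| = 26.
|yellow ceramic blocks| = 4.
The claim requires 26 − 4 = 22 ≥ 23, which does not hold.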